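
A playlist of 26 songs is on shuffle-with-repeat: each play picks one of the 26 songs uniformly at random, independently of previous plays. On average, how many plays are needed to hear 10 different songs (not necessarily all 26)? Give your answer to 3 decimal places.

With k distinct songs already seen, the next new one arrives after an expected 26/(26-k) plays.
Sum over k = 0,...,9: E = 26/26 + 26/25 + 26/24 + ... + 26/18 + 26/17 = 12.3160.

12.316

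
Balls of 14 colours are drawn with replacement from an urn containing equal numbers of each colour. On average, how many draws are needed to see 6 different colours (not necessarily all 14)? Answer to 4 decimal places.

With k distinct colours already seen, the next new one arrives after an expected 14/(14-k) draws.
Sum over k = 0,...,5: E = 14/14 + 14/13 + 14/12 + 14/11 + 14/10 + 14/9 = 7.47187.

7.4719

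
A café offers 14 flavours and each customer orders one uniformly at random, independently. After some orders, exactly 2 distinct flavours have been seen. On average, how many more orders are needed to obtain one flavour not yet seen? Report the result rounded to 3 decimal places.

1.167

The number of orders until the next new flavour is geometric with success probability 12/14, so its mean is 14/12.
E = 14/12 = 1.1667.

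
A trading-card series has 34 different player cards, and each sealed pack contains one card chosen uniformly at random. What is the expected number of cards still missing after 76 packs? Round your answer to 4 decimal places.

3.5167

For each card, P(unseen after 76) = (33/34)^76 = 0.10343.
By linearity of expectation, E[unseen] = 34·(33/34)^76 = 3.51674.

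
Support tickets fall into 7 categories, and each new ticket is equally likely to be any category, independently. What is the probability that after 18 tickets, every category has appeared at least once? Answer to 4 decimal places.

0.6112

Let A_i be the event that category i is missing after 18 tickets. By inclusion–exclusion on the A_i,
P(all seen) = Σ_{j=0}^{7} (-1)^j C(7,j)((7-j)/7)^18
= 1.00000 - 0.43657 + 0.04919 - 0.00148 + 0.00001 - 0.00000 + 0.00000 - 0.00000
= 0.61115.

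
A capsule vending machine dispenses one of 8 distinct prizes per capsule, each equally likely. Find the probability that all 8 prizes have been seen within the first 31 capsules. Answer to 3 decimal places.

By inclusion–exclusion over which prizes are missing,
P(all seen) = Σ_{j=0}^{8} (-1)^j C(8,j)((8-j)/8)^31
= 1.0000 - 0.1274 + 0.0038 - 0.0000 + 0.0000 - 0.0000 + 0.0000 - 0.0000 + 0.0000
= 0.8763.

0.876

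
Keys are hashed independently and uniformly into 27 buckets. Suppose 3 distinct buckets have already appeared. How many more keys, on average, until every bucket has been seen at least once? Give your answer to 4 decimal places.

The wait to go from k to k+1 distinct buckets is geometric with mean 27/(27-k).
Sum over k = 3,...,26: E = 27/24 + 27/23 + 27/22 + ... + 27/2 + 27/1 = 101.95087.

101.9509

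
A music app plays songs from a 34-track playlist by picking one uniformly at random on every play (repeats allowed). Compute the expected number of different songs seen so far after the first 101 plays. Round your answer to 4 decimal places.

For each song, P(seen in 101 plays) = 1 - (33/34)^101 = 0.95096.
By linearity of expectation, E[distinct seen] = 34·(1 - (33/34)^101) = 32.33269.

32.3327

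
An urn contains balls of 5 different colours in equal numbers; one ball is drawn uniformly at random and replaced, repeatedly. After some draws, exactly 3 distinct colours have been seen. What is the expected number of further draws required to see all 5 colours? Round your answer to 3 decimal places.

With k distinct colours already seen, the next new one takes an expected 5/(5-k) draws.
Sum over k = 3,...,4: E = 5/2 + 5/1 = 7.5000.

7.500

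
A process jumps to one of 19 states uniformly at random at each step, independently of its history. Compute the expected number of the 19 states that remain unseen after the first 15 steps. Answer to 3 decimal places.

For each state, P(unseen after 15) = (18/19)^15 = 0.4444.
By linearity of expectation, E[unseen] = 19·(18/19)^15 = 8.4438.

8.444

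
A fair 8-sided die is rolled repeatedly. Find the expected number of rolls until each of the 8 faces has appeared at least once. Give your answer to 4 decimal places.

After k distinct faces have appeared, the next roll gives a new one with probability (8-k)/8, so the expected wait for the (k+1)-th is 8/(8-k).
E[T] = 8/8 + 8/7 + 8/6 + ... + 8/2 + 8/1 = 8·H_{8}.
H_{8} = 2.71786, so E[T] = 21.74286.

21.7429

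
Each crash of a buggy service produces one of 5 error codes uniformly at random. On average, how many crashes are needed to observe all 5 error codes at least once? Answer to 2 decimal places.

Split into phases: going from k distinct to k+1 distinct takes on average 5/(5-k) crashes.
E[T] = 5/5 + 5/4 + 5/3 + 5/2 + 5/1 = 5·H_{5}.
H_{5} = 2.283, so E[T] = 11.417.

11.42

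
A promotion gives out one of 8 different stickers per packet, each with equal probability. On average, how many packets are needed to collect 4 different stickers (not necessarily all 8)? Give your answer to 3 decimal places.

5.076

With k distinct stickers already seen, the next new one arrives after an expected 8/(8-k) packets.
Sum over k = 0,...,3: E = 8/8 + 8/7 + 8/6 + 8/5 = 5.0762.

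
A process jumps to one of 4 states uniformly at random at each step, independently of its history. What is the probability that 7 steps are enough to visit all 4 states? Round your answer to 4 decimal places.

By inclusion–exclusion over which states are missing,
P(all seen) = Σ_{j=0}^{4} (-1)^j C(4,j)((4-j)/4)^7
= 1.00000 - 0.53394 + 0.04688 - 0.00024 + 0.00000
= 0.51270.

0.5127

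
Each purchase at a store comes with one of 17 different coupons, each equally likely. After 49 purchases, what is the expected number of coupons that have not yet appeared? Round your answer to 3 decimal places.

For each coupon, P(unseen after 49) = (16/17)^49 = 0.0513.
By linearity of expectation, E[unseen] = 17·(16/17)^49 = 0.8716.

0.872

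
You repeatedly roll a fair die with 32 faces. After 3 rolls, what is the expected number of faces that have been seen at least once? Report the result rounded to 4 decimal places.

For each face, P(seen in 3 rolls) = 1 - (31/32)^3 = 0.09085.
By linearity of expectation, E[distinct seen] = 32·(1 - (31/32)^3) = 2.90723.

2.9072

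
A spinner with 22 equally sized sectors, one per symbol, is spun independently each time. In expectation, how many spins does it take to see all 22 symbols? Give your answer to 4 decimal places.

81.1979

The wait to go from k to k+1 distinct symbols is geometric with mean 22/(22-k).
E[T] = 22/22 + 22/21 + 22/20 + ... + 22/2 + 22/1 = 22·H_{22}.
H_{22} = 3.69081, so E[T] = 81.19789.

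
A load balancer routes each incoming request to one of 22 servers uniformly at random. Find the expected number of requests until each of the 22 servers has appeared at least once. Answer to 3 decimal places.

After k distinct servers have appeared, the next request gives a new one with probability (22-k)/22, so the expected wait for the (k+1)-th is 22/(22-k).
E[T] = 22/22 + 22/21 + 22/20 + ... + 22/2 + 22/1 = 22·H_{22}.
H_{22} = 3.6908, so E[T] = 81.1979.

81.198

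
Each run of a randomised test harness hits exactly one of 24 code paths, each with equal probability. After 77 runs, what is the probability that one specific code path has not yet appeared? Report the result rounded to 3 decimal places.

Each run misses the fixed code path with probability (24-1)/24 = 23/24, independently.
P(still missing after 77) = (23/24)^77 = 0.0377.

0.038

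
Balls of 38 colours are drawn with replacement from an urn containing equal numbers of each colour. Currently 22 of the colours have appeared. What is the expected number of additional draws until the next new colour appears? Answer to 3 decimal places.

2.375

Each draw yields a new colour with probability (38-22)/38 = 16/38, so the wait is geometric with mean 38/16.
E = 38/16 = 2.3750.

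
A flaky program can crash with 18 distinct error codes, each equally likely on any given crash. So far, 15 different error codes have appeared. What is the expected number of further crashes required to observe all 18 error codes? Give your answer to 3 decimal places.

33.000

With k distinct error codes already seen, the next new one takes an expected 18/(18-k) crashes.
Sum over k = 15,...,17: E = 18/3 + 18/2 + 18/1 = 33.0000.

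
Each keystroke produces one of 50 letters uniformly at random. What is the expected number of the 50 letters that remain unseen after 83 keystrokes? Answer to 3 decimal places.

For each letter, P(unseen after 83) = (49/50)^83 = 0.1870.
By linearity of expectation, E[unseen] = 50·(49/50)^83 = 9.3483.

9.348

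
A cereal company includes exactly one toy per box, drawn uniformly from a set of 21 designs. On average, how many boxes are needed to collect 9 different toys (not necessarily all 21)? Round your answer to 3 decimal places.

11.385

Going from k to k+1 distinct takes a geometric number of boxes with mean 21/(21-k).
Sum over k = 0,...,8: E = 21/21 + 21/20 + 21/19 + ... + 21/14 + 21/13 = 11.3851.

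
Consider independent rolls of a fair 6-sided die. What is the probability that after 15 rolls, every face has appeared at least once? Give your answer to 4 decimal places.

0.6442

Let A_i be the event that face i is missing after 15 rolls. By inclusion–exclusion on the A_i,
P(all seen) = Σ_{j=0}^{6} (-1)^j C(6,j)((6-j)/6)^15
= 1.00000 - 0.38943 + 0.03425 - 0.00061 + 0.00000 - 0.00000 + 0.00000
= 0.64421.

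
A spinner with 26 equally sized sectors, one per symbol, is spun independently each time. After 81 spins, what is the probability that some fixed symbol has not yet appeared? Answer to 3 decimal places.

Each spin misses the fixed symbol with probability (26-1)/26 = 25/26, independently.
P(still missing after 81) = (25/26)^81 = 0.0417.

0.042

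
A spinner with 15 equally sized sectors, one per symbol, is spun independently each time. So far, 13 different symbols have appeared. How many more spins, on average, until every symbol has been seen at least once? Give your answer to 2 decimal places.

The wait to go from k to k+1 distinct symbols is geometric with mean 15/(15-k).
Sum over k = 13,...,14: E = 15/2 + 15/1 = 22.500.

22.50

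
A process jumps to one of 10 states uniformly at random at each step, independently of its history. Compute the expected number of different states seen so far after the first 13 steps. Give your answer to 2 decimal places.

For each state, P(seen in 13 steps) = 1 - (9/10)^13 = 0.746.
By linearity of expectation, E[distinct seen] = 10·(1 - (9/10)^13) = 7.458.

7.46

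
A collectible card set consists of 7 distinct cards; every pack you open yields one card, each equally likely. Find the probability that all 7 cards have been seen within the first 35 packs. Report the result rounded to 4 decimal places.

Let A_i be the event that card i is missing after 35 packs. By inclusion–exclusion on the A_i,
P(all seen) = Σ_{j=0}^{7} (-1)^j C(7,j)((7-j)/7)^35
= 1.00000 - 0.03177 + 0.00016 - 0.00000 + 0.00000 - 0.00000 + 0.00000 - 0.00000
= 0.96840.

0.9684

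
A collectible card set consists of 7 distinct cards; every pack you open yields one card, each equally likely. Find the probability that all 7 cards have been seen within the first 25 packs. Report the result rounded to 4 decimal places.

0.8562

By inclusion–exclusion over which cards are missing,
P(all seen) = Σ_{j=0}^{7} (-1)^j C(7,j)((7-j)/7)^25
= 1.00000 - 0.14840 + 0.00467 - 0.00003 + 0.00000 - 0.00000 + 0.00000 - 0.00000
= 0.85624.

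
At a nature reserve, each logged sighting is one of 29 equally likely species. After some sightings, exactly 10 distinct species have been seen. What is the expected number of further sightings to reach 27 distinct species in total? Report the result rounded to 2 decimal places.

With k distinct species already seen, the next new one takes an expected 29/(29-k) sightings.
Sum over k = 10,...,26: E = 29/19 + 29/18 + 29/17 + ... + 29/4 + 29/3 = 59.384.

59.38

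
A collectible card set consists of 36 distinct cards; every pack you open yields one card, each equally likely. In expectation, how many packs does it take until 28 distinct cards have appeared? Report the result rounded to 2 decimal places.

Going from k to k+1 distinct takes a geometric number of packs with mean 36/(36-k).
Sum over k = 0,...,27: E = 36/36 + 36/35 + 36/34 + ... + 36/10 + 36/9 = 52.441.

52.44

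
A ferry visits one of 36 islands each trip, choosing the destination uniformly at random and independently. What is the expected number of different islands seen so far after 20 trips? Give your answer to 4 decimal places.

For each island, P(seen in 20 trips) = 1 - (35/36)^20 = 0.43074.
By linearity of expectation, E[distinct seen] = 36·(1 - (35/36)^20) = 15.50663.

15.5066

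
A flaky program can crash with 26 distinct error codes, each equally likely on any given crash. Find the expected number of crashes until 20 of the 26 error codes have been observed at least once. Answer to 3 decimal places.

Going from k to k+1 distinct takes a geometric number of crashes with mean 26/(26-k).
Sum over k = 0,...,19: E = 26/26 + 26/25 + 26/24 + ... + 26/8 + 26/7 = 36.5149.

36.515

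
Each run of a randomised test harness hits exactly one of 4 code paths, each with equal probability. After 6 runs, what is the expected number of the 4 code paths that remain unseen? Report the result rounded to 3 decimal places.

For each code path, P(unseen after 6) = (3/4)^6 = 0.1780.
By linearity of expectation, E[unseen] = 4·(3/4)^6 = 0.7119.

0.712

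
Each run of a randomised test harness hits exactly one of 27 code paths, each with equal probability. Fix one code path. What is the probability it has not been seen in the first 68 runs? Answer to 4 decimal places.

0.0768

Each run misses the fixed code path with probability (27-1)/27 = 26/27, independently.
P(still missing after 68) = (26/27)^68 = 0.07682.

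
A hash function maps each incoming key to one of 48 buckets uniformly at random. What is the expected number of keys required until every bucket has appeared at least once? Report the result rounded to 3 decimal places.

After k distinct buckets have appeared, the next key gives a new one with probability (48-k)/48, so the expected wait for the (k+1)-th is 48/(48-k).
E[T] = 48/48 + 48/47 + 48/46 + ... + 48/2 + 48/1 = 48·H_{48}.
H_{48} = 4.4588, so E[T] = 214.0223.

214.022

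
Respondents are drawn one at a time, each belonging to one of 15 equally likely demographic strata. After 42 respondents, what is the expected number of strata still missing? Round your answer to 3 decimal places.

0.827

For each stratum, P(unseen after 42) = (14/15)^42 = 0.0551.
By linearity of expectation, E[unseen] = 15·(14/15)^42 = 0.8272.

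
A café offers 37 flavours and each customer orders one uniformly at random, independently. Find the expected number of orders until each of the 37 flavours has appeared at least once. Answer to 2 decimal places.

155.46

The wait to go from k to k+1 distinct flavours is geometric with mean 37/(37-k).
E[T] = 37/37 + 37/36 + 37/35 + ... + 37/2 + 37/1 = 37·H_{37}.
H_{37} = 4.202, so E[T] = 155.459.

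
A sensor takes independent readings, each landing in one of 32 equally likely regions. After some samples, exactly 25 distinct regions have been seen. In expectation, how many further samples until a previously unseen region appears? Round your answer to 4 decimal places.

4.5714

The number of samples until the next new region is geometric with success probability 7/32, so its mean is 32/7.
E = 32/7 = 4.57143.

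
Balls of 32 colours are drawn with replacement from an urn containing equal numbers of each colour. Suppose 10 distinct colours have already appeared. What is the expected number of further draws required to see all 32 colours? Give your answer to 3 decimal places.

118.106

From k distinct to k+1 distinct takes on average 32/(32-k) draws.
Sum over k = 10,...,31: E = 32/22 + 32/21 + 32/20 + ... + 32/2 + 32/1 = 118.1060.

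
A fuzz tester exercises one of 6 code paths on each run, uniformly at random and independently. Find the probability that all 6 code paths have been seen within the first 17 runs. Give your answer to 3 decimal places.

0.745

By inclusion–exclusion over which code paths are missing,
P(all seen) = Σ_{j=0}^{6} (-1)^j C(6,j)((6-j)/6)^17
= 1.0000 - 0.2704 + 0.0152 - 0.0002 + 0.0000 - 0.0000 + 0.0000
= 0.7446.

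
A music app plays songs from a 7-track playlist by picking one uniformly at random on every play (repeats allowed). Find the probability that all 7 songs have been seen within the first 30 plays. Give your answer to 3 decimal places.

By inclusion–exclusion over which songs are missing,
P(all seen) = Σ_{j=0}^{7} (-1)^j C(7,j)((7-j)/7)^30
= 1.0000 - 0.0687 + 0.0009 - 0.0000 + 0.0000 - 0.0000 + 0.0000 - 0.0000
= 0.9322.

0.932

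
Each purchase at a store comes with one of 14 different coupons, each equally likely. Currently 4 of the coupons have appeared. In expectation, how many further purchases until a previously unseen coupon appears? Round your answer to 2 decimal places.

1.40

Each purchase yields a new coupon with probability (14-4)/14 = 10/14, so the wait is geometric with mean 14/10.
E = 14/10 = 1.400.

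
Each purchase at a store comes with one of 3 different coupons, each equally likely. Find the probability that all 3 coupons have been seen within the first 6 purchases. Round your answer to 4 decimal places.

0.7407

Let A_i be the event that coupon i is missing after 6 purchases. By inclusion–exclusion on the A_i,
P(all seen) = Σ_{j=0}^{3} (-1)^j C(3,j)((3-j)/3)^6
= 1.00000 - 0.26337 + 0.00412 - 0.00000
= 0.74074.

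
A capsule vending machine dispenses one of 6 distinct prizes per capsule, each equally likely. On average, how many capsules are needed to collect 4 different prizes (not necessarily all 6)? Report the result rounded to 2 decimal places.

5.70

Going from k to k+1 distinct takes a geometric number of capsules with mean 6/(6-k).
Sum over k = 0,...,3: E = 6/6 + 6/5 + 6/4 + 6/3 = 5.700.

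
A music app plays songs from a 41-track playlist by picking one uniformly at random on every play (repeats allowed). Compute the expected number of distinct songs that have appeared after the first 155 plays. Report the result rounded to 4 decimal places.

40.1075

For each song, P(seen in 155 plays) = 1 - (40/41)^155 = 0.97823.
By linearity of expectation, E[distinct seen] = 41·(1 - (40/41)^155) = 40.10755.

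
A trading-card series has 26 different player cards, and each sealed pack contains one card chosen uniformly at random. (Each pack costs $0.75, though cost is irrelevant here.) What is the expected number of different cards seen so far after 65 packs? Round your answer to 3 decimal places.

23.969

For each card, P(seen in 65 packs) = 1 - (25/26)^65 = 0.9219.
By linearity of expectation, E[distinct seen] = 26·(1 - (25/26)^65) = 23.9685.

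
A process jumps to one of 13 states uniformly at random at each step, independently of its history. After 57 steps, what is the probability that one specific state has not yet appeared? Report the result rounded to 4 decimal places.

0.0104

Each step misses the fixed state with probability (13-1)/13 = 12/13, independently.
P(still missing after 57) = (12/13)^57 = 0.01044.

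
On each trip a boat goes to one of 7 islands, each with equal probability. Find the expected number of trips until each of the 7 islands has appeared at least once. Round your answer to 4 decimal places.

Split into phases: going from k distinct to k+1 distinct takes on average 7/(7-k) trips.
E[T] = 7/7 + 7/6 + 7/5 + ... + 7/2 + 7/1 = 7·H_{7}.
H_{7} = 2.59286, so E[T] = 18.15000.

18.1500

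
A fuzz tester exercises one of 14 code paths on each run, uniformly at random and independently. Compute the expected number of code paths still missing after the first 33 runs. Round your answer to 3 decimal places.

1.213

For each code path, P(unseen after 33) = (13/14)^33 = 0.0867.
By linearity of expectation, E[unseen] = 14·(13/14)^33 = 1.2135.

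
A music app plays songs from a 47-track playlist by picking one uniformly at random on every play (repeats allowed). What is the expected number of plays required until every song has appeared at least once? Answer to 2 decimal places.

The wait to go from k to k+1 distinct songs is geometric with mean 47/(47-k).
E[T] = 47/47 + 47/46 + 47/45 + ... + 47/2 + 47/1 = 47·H_{47}.
H_{47} = 4.438, so E[T] = 208.584.

208.58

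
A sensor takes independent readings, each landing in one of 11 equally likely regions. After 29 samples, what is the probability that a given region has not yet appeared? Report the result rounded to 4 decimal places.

0.0630

On each sample the fixed region fails to appear with probability 10/11.
P(still missing after 29) = (10/11)^29 = 0.06304.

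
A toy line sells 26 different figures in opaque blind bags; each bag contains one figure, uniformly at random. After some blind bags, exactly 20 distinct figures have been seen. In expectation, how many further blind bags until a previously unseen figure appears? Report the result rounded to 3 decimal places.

The number of blind bags until the next new figure is geometric with success probability 6/26, so its mean is 26/6.
E = 26/6 = 4.3333.

4.333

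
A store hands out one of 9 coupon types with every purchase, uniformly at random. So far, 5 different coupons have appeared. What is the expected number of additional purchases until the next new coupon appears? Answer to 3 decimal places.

Each purchase yields a new coupon with probability (9-5)/9 = 4/9, so the wait is geometric with mean 9/4.
E = 9/4 = 2.2500.

2.250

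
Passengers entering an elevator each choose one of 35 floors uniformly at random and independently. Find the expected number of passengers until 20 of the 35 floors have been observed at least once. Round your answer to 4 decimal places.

28.9993

Going from k to k+1 distinct takes a geometric number of passengers with mean 35/(35-k).
Sum over k = 0,...,19: E = 35/35 + 35/34 + 35/33 + ... + 35/17 + 35/16 = 28.99933.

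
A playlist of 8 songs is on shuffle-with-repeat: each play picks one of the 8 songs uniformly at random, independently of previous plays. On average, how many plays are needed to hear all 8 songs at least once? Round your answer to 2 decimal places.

21.74

Split into phases: going from k distinct to k+1 distinct takes on average 8/(8-k) plays.
E[T] = 8/8 + 8/7 + 8/6 + ... + 8/2 + 8/1 = 8·H_{8}.
H_{8} = 2.718, so E[T] = 21.743.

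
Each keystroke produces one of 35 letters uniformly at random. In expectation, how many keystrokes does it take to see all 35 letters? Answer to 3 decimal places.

Split into phases: going from k distinct to k+1 distinct takes on average 35/(35-k) keystrokes.
E[T] = 35/35 + 35/34 + 35/33 + ... + 35/2 + 35/1 = 35·H_{35}.
H_{35} = 4.1468, so E[T] = 145.1373.

145.137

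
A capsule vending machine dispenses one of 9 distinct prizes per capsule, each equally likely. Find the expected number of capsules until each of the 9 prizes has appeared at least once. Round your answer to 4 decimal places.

After k distinct prizes have appeared, the next capsule gives a new one with probability (9-k)/9, so the expected wait for the (k+1)-th is 9/(9-k).
E[T] = 9/9 + 9/8 + 9/7 + ... + 9/2 + 9/1 = 9·H_{9}.
H_{9} = 2.82897, so E[T] = 25.46071.

25.4607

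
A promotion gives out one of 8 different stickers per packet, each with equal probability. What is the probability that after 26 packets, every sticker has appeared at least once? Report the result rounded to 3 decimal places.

By inclusion–exclusion over which stickers are missing,
P(all seen) = Σ_{j=0}^{8} (-1)^j C(8,j)((8-j)/8)^26
= 1.0000 - 0.2485 + 0.0158 - 0.0003 + 0.0000 - 0.0000 + 0.0000 - 0.0000 + 0.0000
= 0.7670.

0.767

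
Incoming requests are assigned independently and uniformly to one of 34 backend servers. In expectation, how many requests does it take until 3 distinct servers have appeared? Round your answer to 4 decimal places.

With k distinct servers already seen, the next new one arrives after an expected 34/(34-k) requests.
Sum over k = 0,...,2: E = 34/34 + 34/33 + 34/32 = 3.09280.

3.0928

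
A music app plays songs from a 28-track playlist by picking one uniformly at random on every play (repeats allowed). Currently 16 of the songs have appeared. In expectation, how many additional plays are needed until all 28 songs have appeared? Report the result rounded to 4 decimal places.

86.8899

From k distinct to k+1 distinct takes on average 28/(28-k) plays.
Sum over k = 16,...,27: E = 28/12 + 28/11 + 28/10 + ... + 28/2 + 28/1 = 86.88990.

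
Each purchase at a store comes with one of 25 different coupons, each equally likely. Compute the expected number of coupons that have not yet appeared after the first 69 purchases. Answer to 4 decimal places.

For each coupon, P(unseen after 69) = (24/25)^69 = 0.05980.
By linearity of expectation, E[unseen] = 25·(24/25)^69 = 1.49505.

1.4950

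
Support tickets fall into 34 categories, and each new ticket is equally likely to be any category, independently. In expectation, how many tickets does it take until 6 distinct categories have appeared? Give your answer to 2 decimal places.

6.50

Going from k to k+1 distinct takes a geometric number of tickets with mean 34/(34-k).
Sum over k = 0,...,5: E = 34/34 + 34/33 + 34/32 + 34/31 + 34/30 + 34/29 = 6.495.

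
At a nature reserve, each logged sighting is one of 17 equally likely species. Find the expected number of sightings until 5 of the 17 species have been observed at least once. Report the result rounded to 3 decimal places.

5.718

Going from k to k+1 distinct takes a geometric number of sightings with mean 17/(17-k).
Sum over k = 0,...,4: E = 17/17 + 17/16 + 17/15 + 17/14 + 17/13 = 5.7178.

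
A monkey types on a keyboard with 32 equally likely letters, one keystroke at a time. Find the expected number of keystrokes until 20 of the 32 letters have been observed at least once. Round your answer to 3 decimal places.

30.569

With k distinct letters already seen, the next new one arrives after an expected 32/(32-k) keystrokes.
Sum over k = 0,...,19: E = 32/32 + 32/31 + 32/30 + ... + 32/14 + 32/13 = 30.5691.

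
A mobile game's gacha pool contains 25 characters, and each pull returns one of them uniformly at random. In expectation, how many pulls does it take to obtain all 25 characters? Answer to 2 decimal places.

After k distinct characters have appeared, the next pull gives a new one with probability (25-k)/25, so the expected wait for the (k+1)-th is 25/(25-k).
E[T] = 25/25 + 25/24 + 25/23 + ... + 25/2 + 25/1 = 25·H_{25}.
H_{25} = 3.816, so E[T] = 95.399.

95.40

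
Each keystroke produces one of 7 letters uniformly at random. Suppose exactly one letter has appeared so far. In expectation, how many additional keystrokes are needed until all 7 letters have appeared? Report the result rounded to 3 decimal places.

17.150

With k distinct letters already seen, the next new one takes an expected 7/(7-k) keystrokes.
Sum over k = 1,...,6: E = 7/6 + 7/5 + 7/4 + 7/3 + 7/2 + 7/1 = 17.1500.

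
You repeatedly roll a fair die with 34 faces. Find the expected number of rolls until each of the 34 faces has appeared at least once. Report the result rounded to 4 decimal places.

140.0191

Split into phases: going from k distinct to k+1 distinct takes on average 34/(34-k) rolls.
E[T] = 34/34 + 34/33 + 34/32 + ... + 34/2 + 34/1 = 34·H_{34}.
H_{34} = 4.11821, so E[T] = 140.01914.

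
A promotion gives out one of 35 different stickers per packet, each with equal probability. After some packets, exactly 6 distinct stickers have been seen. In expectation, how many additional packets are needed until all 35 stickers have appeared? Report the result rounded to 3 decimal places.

138.658

The wait to go from k to k+1 distinct stickers is geometric with mean 35/(35-k).
Sum over k = 6,...,34: E = 35/29 + 35/28 + 35/27 + ... + 35/2 + 35/1 = 138.6579.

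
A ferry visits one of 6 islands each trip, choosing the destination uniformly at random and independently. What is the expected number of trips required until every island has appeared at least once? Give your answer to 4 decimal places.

14.7000

The wait to go from k to k+1 distinct islands is geometric with mean 6/(6-k).
E[T] = 6/6 + 6/5 + 6/4 + 6/3 + 6/2 + 6/1 = 6·H_{6}.
H_{6} = 2.45000, so E[T] = 14.70000.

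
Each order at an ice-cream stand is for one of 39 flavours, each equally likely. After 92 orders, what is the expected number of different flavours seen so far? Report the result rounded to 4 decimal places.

For each flavour, P(seen in 92 orders) = 1 - (38/39)^92 = 0.90835.
By linearity of expectation, E[distinct seen] = 39·(1 - (38/39)^92) = 35.42553.

35.4255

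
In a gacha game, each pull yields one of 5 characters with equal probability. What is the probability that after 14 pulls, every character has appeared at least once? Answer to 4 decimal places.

0.7879

Let A_i be the event that character i is missing after 14 pulls. By inclusion–exclusion on the A_i,
P(all seen) = Σ_{j=0}^{5} (-1)^j C(5,j)((5-j)/5)^14
= 1.00000 - 0.21990 + 0.00784 - 0.00003 + 0.00000 - 0.00000
= 0.78791.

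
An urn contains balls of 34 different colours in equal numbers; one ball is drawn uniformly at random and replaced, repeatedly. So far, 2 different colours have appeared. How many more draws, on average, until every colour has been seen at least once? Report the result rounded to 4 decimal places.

The wait to go from k to k+1 distinct colours is geometric with mean 34/(34-k).
Sum over k = 2,...,33: E = 34/32 + 34/31 + 34/30 + ... + 34/2 + 34/1 = 137.98884.

137.9888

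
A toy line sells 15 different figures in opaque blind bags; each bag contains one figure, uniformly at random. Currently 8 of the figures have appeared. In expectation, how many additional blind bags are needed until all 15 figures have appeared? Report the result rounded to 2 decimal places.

The wait to go from k to k+1 distinct figures is geometric with mean 15/(15-k).
Sum over k = 8,...,14: E = 15/7 + 15/6 + 15/5 + ... + 15/2 + 15/1 = 38.893.

38.89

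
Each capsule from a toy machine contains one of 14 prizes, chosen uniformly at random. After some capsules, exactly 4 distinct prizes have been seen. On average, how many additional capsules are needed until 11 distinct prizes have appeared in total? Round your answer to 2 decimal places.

15.34

From k distinct to k+1 distinct takes on average 14/(14-k) capsules.
Sum over k = 4,...,10: E = 14/10 + 14/9 + 14/8 + ... + 14/5 + 14/4 = 15.339.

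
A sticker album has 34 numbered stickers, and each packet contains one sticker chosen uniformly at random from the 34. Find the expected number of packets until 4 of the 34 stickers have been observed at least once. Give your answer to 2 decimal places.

4.19

Going from k to k+1 distinct takes a geometric number of packets with mean 34/(34-k).
Sum over k = 0,...,3: E = 34/34 + 34/33 + 34/32 + 34/31 = 4.190.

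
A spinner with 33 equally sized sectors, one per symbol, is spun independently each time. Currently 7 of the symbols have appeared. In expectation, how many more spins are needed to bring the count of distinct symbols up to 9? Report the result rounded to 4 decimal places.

2.5892

From k distinct to k+1 distinct takes on average 33/(33-k) spins.
Sum over k = 7,...,8: E = 33/26 + 33/25 = 2.58923.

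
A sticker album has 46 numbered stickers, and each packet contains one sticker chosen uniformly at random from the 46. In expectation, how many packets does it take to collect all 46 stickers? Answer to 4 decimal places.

The wait to go from k to k+1 distinct stickers is geometric with mean 46/(46-k).
E[T] = 46/46 + 46/45 + 46/44 + ... + 46/2 + 46/1 = 46·H_{46}.
H_{46} = 4.41669, so E[T] = 203.16761.

203.1676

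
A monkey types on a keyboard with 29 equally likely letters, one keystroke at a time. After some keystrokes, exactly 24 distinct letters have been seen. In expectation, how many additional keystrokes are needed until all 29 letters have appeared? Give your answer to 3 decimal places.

The wait to go from k to k+1 distinct letters is geometric with mean 29/(29-k).
Sum over k = 24,...,28: E = 29/5 + 29/4 + 29/3 + 29/2 + 29/1 = 66.2167.

66.217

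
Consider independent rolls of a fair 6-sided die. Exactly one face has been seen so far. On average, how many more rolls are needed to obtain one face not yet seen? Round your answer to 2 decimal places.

1.20

The number of rolls until the next new face is geometric with success probability 5/6, so its mean is 6/5.
E = 6/5 = 1.200.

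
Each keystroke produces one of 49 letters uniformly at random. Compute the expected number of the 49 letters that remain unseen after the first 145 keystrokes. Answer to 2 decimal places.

2.46

For each letter, P(unseen after 145) = (48/49)^145 = 0.050.
By linearity of expectation, E[unseen] = 49·(48/49)^145 = 2.465.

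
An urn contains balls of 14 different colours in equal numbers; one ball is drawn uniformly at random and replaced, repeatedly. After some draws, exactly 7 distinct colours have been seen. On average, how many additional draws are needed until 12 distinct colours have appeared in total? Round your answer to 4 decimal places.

The wait to go from k to k+1 distinct colours is geometric with mean 14/(14-k).
Sum over k = 7,...,11: E = 14/7 + 14/6 + 14/5 + 14/4 + 14/3 = 15.30000.

15.3000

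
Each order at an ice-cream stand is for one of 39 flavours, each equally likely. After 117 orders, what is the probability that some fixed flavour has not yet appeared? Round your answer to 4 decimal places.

On each order the fixed flavour fails to appear with probability 38/39.
P(still missing after 117) = (38/39)^117 = 0.04788.

0.0479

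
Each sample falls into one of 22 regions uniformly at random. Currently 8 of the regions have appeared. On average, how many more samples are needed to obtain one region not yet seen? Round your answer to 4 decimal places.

1.5714

The number of samples until the next new region is geometric with success probability 14/22, so its mean is 22/14.
E = 22/14 = 1.57143.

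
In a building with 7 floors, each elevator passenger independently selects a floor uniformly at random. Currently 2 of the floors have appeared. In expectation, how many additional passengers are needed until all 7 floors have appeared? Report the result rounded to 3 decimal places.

15.983

The wait to go from k to k+1 distinct floors is geometric with mean 7/(7-k).
Sum over k = 2,...,6: E = 7/5 + 7/4 + 7/3 + 7/2 + 7/1 = 15.9833.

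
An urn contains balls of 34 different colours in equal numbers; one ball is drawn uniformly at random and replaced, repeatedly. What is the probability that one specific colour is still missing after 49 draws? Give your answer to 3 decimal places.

On each draw the fixed colour fails to appear with probability 33/34.
P(still missing after 49) = (33/34)^49 = 0.2316.

0.232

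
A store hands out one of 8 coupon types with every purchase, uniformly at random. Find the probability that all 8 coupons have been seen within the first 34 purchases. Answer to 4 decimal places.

0.9162

Let A_i be the event that coupon i is missing after 34 purchases. By inclusion–exclusion on the A_i,
P(all seen) = Σ_{j=0}^{8} (-1)^j C(8,j)((8-j)/8)^34
= 1.00000 - 0.08538 + 0.00158 - 0.00001 + 0.00000 - 0.00000 + 0.00000 - 0.00000 + 0.00000
= 0.91619.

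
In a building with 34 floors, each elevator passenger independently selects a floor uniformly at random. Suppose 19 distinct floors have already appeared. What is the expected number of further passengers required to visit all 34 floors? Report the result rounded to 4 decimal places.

112.8198

The wait to go from k to k+1 distinct floors is geometric with mean 34/(34-k).
Sum over k = 19,...,33: E = 34/15 + 34/14 + 34/13 + ... + 34/2 + 34/1 = 112.81979.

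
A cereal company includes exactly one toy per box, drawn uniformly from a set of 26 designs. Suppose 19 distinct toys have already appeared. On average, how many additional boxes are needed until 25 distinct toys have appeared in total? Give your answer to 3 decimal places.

41.414

With k distinct toys already seen, the next new one takes an expected 26/(26-k) boxes.
Sum over k = 19,...,24: E = 26/7 + 26/6 + 26/5 + 26/4 + 26/3 + 26/2 = 41.4143.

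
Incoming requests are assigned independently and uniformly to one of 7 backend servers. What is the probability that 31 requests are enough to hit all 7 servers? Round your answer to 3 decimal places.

Let A_i be the event that server i is missing after 31 requests. By inclusion–exclusion on the A_i,
P(all seen) = Σ_{j=0}^{7} (-1)^j C(7,j)((7-j)/7)^31
= 1.0000 - 0.0589 + 0.0006 - 0.0000 + 0.0000 - 0.0000 + 0.0000 - 0.0000
= 0.9418.

0.942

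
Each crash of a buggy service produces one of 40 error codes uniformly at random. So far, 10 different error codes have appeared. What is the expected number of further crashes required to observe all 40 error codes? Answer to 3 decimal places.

159.799

With k distinct error codes already seen, the next new one takes an expected 40/(40-k) crashes.
Sum over k = 10,...,39: E = 40/30 + 40/29 + 40/28 + ... + 40/2 + 40/1 = 159.7995.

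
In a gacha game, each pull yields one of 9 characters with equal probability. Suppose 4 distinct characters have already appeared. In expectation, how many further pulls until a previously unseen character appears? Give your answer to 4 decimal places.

The number of pulls until the next new character is geometric with success probability 5/9, so its mean is 9/5.
E = 9/5 = 1.80000.

1.8000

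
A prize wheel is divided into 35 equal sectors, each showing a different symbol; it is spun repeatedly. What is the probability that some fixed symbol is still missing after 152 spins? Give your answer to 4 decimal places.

0.0122

Each spin misses the fixed symbol with probability (35-1)/35 = 34/35, independently.
P(still missing after 152) = (34/35)^152 = 0.01220.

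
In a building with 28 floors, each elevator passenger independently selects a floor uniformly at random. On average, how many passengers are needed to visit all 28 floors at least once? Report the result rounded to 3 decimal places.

After k distinct floors have appeared, the next passenger gives a new one with probability (28-k)/28, so the expected wait for the (k+1)-th is 28/(28-k).
E[T] = 28/28 + 28/27 + 28/26 + ... + 28/2 + 28/1 = 28·H_{28}.
H_{28} = 3.9272, so E[T] = 109.9608.

109.961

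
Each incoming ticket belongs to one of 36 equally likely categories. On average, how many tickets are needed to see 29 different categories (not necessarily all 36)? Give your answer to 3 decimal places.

56.941

Going from k to k+1 distinct takes a geometric number of tickets with mean 36/(36-k).
Sum over k = 0,...,28: E = 36/36 + 36/35 + 36/34 + ... + 36/9 + 36/8 = 56.9413.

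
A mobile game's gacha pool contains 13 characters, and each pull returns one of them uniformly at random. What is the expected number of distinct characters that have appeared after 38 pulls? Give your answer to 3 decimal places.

12.379

For each character, P(seen in 38 pulls) = 1 - (12/13)^38 = 0.9522.
By linearity of expectation, E[distinct seen] = 13·(1 - (12/13)^38) = 12.3792.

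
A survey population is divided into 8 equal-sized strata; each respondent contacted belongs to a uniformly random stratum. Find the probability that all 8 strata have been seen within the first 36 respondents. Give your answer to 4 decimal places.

By inclusion–exclusion over which strata are missing,
P(all seen) = Σ_{j=0}^{8} (-1)^j C(8,j)((8-j)/8)^36
= 1.00000 - 0.06537 + 0.00089 - 0.00000 + 0.00000 - 0.00000 + 0.00000 - 0.00000 + 0.00000
= 0.93552.

0.9355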